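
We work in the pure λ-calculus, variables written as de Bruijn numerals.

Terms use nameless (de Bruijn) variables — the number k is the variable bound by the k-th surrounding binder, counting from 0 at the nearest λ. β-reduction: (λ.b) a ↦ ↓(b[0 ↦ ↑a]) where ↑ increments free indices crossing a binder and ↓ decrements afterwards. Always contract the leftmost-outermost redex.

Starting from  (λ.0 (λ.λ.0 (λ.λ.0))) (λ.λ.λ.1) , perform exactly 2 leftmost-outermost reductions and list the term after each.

Answer: after 2 steps: λ.λ.1

Working:
  start: (λ.0 (λ.λ.0 (λ.λ.0))) (λ.λ.λ.1)
  step 1: (λ.λ.λ.1) (λ.λ.0 (λ.λ.0))
  step 2: λ.λ.1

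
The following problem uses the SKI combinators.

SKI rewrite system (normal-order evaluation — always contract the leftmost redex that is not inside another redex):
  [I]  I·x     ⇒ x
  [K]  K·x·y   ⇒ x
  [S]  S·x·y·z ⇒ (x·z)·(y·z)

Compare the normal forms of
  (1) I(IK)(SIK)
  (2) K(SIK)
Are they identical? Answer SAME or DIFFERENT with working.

Answer: SAME — A ⇓ K(SIK), B ⇓ K(SIK)

Derivation:
Term A:
  start: I(IK)(SIK)
  →1  IK(SIK)
  →2  K(SIK)

Term B:
  start: K(SIK)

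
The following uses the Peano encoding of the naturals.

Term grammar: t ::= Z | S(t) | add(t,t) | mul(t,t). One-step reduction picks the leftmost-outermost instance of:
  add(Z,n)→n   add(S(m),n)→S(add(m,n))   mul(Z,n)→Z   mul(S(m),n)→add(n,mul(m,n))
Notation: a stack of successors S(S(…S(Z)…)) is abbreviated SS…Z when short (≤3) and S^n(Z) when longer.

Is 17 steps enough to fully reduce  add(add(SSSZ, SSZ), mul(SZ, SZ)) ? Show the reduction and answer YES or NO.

  start: add(add(SSSZ, SSZ), mul(SZ, SZ))
  step 1: add(S(add(SSZ, SSZ)), mul(SZ, SZ))
  step 2: S(add(add(SSZ, SSZ), mul(SZ, SZ)))
  step 3: S(add(S(add(SZ, SSZ)), mul(SZ, SZ)))
  step 4: S(S(add(add(SZ, SSZ), mul(SZ, SZ))))
  step 5: S(S(add(S(add(Z, SSZ)), mul(SZ, SZ))))
  step 6: S(S(S(add(add(Z, SSZ), mul(SZ, SZ)))))
  step 7: S(S(S(add(SSZ, mul(SZ, SZ)))))
  step 8: S(S(S(S(add(SZ, mul(SZ, SZ))))))
  step 9: S(S(S(S(S(add(Z, mul(SZ, SZ)))))))
  step 10: S(S(S(S(S(mul(SZ, SZ))))))
  step 11: S(S(S(S(S(add(SZ, mul(Z, SZ)))))))
  step 12: S(S(S(S(S(S(add(Z, mul(Z, SZ))))))))
  step 13: S(S(S(S(S(S(mul(Z, SZ)))))))
  step 14: S^6(Z)

Answer: YES — reaches normal form S^6(Z) in 14 ≤ 17 steps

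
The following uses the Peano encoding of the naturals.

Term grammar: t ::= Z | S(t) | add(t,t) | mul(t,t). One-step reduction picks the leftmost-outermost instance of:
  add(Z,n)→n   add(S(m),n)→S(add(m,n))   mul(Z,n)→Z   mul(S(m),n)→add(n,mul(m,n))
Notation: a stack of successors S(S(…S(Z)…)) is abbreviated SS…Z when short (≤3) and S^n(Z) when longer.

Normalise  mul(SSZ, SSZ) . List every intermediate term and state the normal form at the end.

  start: mul(SSZ, SSZ)
  →1  add(SSZ, mul(SZ, SSZ))
  →2  S(add(SZ, mul(SZ, SSZ)))
  →3  S(S(add(Z, mul(SZ, SSZ))))
  →4  S(S(mul(SZ, SSZ)))
  →5  S(S(add(SSZ, mul(Z, SSZ))))
  →6  S(S(S(add(SZ, mul(Z, SSZ)))))
  →7  S(S(S(S(add(Z, mul(Z, SSZ))))))
  →8  S(S(S(S(mul(Z, SSZ)))))
  →9  S^4(Z)

Answer: normal form = S^4(Z)  (in 9 steps)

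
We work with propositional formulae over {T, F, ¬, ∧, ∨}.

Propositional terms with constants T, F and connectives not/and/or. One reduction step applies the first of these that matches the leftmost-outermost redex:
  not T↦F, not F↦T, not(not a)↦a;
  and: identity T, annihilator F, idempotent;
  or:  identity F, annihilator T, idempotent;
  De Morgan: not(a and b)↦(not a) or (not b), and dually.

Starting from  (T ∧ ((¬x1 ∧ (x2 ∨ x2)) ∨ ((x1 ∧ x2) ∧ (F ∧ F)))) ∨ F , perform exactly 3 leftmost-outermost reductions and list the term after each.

Answer: after 3 steps: (¬x1 ∧ x2) ∨ ((x1 ∧ x2) ∧ (F ∧ F))

Reduction:
  start: (T ∧ ((¬x1 ∧ (x2 ∨ x2)) ∨ ((x1 ∧ x2) ∧ (F ∧ F)))) ∨ F
  →1  T ∧ ((¬x1 ∧ (x2 ∨ x2)) ∨ ((x1 ∧ x2) ∧ (F ∧ F)))
  →2  (¬x1 ∧ (x2 ∨ x2)) ∨ ((x1 ∧ x2) ∧ (F ∧ F))
  →3  (¬x1 ∧ x2) ∨ ((x1 ∧ x2) ∧ (F ∧ F))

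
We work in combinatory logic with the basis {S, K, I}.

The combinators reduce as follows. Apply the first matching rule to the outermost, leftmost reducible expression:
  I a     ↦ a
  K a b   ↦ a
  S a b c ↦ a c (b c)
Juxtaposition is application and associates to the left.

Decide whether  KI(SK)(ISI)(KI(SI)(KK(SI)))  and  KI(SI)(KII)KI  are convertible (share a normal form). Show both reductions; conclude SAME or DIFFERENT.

Answer: DIFFERENT — A ⇓ SIK, B ⇓ KI

Reduction:
Term A:
  start: KI(SK)(ISI)(KI(SI)(KK(SI)))
  [1] I(ISI)(KI(SI)(KK(SI)))
  [2] ISI(KI(SI)(KK(SI)))
  [3] SI(KI(SI)(KK(SI)))
  [4] SI(I(KK(SI)))
  [5] SI(KK(SI))
  [6] SIK

Term B:
  start: KI(SI)(KII)KI
  [1] I(KII)KI
  [2] KIIKI
  [3] IKI
  [4] KI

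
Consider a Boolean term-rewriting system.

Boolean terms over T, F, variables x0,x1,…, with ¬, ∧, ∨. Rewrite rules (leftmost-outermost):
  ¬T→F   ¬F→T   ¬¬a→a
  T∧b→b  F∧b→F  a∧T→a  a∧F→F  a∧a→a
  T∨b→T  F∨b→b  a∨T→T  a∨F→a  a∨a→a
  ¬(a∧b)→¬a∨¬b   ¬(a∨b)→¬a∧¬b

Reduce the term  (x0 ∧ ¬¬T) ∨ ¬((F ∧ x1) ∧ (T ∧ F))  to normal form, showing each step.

Answer: normal form = T  (in 8 steps)

Reduction:
  start: (x0 ∧ ¬¬T) ∨ ¬((F ∧ x1) ∧ (T ∧ F))
  step 1: (x0 ∧ T) ∨ ¬((F ∧ x1) ∧ (T ∧ F))
  step 2: x0 ∨ ¬((F ∧ x1) ∧ (T ∧ F))
  step 3: x0 ∨ (¬(F ∧ x1) ∨ ¬(T ∧ F))
  step 4: x0 ∨ ((¬F ∨ ¬x1) ∨ ¬(T ∧ F))
  step 5: x0 ∨ ((T ∨ ¬x1) ∨ ¬(T ∧ F))
  step 6: x0 ∨ (T ∨ ¬(T ∧ F))
  step 7: x0 ∨ T
  step 8: T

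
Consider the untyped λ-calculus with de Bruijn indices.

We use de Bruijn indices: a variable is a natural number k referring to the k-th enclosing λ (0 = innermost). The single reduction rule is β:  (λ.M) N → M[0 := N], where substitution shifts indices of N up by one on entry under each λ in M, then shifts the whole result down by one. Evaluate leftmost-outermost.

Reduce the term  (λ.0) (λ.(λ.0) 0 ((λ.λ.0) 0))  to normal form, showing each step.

  start: (λ.0) (λ.(λ.0) 0 ((λ.λ.0) 0))
  →1  λ.(λ.0) 0 ((λ.λ.0) 0)
  →2  λ.0 ((λ.λ.0) 0)
  →3  λ.0 (λ.0)

Answer: normal form = λ.0 (λ.0)  (in 3 steps)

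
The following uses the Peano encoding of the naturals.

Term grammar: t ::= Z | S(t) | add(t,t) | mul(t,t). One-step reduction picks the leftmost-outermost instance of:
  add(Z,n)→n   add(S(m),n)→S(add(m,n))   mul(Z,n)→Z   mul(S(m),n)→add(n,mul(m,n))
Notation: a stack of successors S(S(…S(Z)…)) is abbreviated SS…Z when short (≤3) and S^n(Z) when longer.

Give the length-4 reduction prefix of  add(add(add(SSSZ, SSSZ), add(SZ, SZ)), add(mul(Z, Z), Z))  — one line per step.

  start: add(add(add(SSSZ, SSSZ), add(SZ, SZ)), add(mul(Z, Z), Z))
  [1] add(add(S(add(SSZ, SSSZ)), add(SZ, SZ)), add(mul(Z, Z), Z))
  [2] add(S(add(add(SSZ, SSSZ), add(SZ, SZ))), add(mul(Z, Z), Z))
  [3] S(add(add(add(SSZ, SSSZ), add(SZ, SZ)), add(mul(Z, Z), Z)))
  [4] S(add(add(S(add(SZ, SSSZ)), add(SZ, SZ)), add(mul(Z, Z), Z)))

Answer: after 4 steps: S(add(add(S(add(SZ, SSSZ)), add(SZ, SZ)), add(mul(Z, Z), Z)))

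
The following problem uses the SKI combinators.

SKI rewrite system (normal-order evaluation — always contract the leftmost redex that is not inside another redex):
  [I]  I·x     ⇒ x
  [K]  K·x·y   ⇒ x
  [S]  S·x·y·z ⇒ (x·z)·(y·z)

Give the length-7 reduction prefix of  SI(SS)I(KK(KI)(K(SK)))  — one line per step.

Answer: after 7 steps: S(K(K(SK)))(K(K(SK)))

Reduction:
  start: SI(SS)I(KK(KI)(K(SK)))
  [1] II(SSI)(KK(KI)(K(SK)))
  [2] I(SSI)(KK(KI)(K(SK)))
  [3] SSI(KK(KI)(K(SK)))
  [4] S(KK(KI)(K(SK)))(I(KK(KI)(K(SK))))
  [5] S(K(K(SK)))(I(KK(KI)(K(SK))))
  [6] S(K(K(SK)))(KK(KI)(K(SK)))
  [7] S(K(K(SK)))(K(K(SK)))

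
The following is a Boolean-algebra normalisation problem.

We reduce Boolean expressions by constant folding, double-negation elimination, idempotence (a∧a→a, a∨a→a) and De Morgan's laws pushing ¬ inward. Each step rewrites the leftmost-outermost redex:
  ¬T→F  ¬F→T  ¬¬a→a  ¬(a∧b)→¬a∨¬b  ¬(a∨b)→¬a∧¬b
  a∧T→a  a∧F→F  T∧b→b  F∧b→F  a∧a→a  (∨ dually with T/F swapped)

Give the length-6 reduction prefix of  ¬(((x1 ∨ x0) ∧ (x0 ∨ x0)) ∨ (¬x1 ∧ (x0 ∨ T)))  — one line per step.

Answer: after 6 steps: ((¬x1 ∧ ¬x0) ∨ ¬x0) ∧ (¬¬x1 ∨ ¬(x0 ∨ T))

Working:
  start: ¬(((x1 ∨ x0) ∧ (x0 ∨ x0)) ∨ (¬x1 ∧ (x0 ∨ T)))
  step 1: ¬((x1 ∨ x0) ∧ (x0 ∨ x0)) ∧ ¬(¬x1 ∧ (x0 ∨ T))
  step 2: (¬(x1 ∨ x0) ∨ ¬(x0 ∨ x0)) ∧ ¬(¬x1 ∧ (x0 ∨ T))
  step 3: ((¬x1 ∧ ¬x0) ∨ ¬(x0 ∨ x0)) ∧ ¬(¬x1 ∧ (x0 ∨ T))
  step 4: ((¬x1 ∧ ¬x0) ∨ (¬x0 ∧ ¬x0)) ∧ ¬(¬x1 ∧ (x0 ∨ T))
  step 5: ((¬x1 ∧ ¬x0) ∨ ¬x0) ∧ ¬(¬x1 ∧ (x0 ∨ T))
  step 6: ((¬x1 ∧ ¬x0) ∨ ¬x0) ∧ (¬¬x1 ∨ ¬(x0 ∨ T))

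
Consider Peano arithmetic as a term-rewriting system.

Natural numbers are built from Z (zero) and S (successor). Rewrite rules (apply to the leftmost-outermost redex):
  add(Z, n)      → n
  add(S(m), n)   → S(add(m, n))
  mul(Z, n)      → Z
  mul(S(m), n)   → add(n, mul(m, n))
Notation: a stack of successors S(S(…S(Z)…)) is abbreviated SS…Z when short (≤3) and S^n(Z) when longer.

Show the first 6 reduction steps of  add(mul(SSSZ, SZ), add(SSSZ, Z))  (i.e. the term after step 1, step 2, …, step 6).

  start: add(mul(SSSZ, SZ), add(SSSZ, Z))
  →1  add(add(SZ, mul(SSZ, SZ)), add(SSSZ, Z))
  →2  add(S(add(Z, mul(SSZ, SZ))), add(SSSZ, Z))
  →3  S(add(add(Z, mul(SSZ, SZ)), add(SSSZ, Z)))
  →4  S(add(mul(SSZ, SZ), add(SSSZ, Z)))
  →5  S(add(add(SZ, mul(SZ, SZ)), add(SSSZ, Z)))
  →6  S(add(S(add(Z, mul(SZ, SZ))), add(SSSZ, Z)))

Answer: after 6 steps: S(add(S(add(Z, mul(SZ, SZ))), add(SSSZ, Z)))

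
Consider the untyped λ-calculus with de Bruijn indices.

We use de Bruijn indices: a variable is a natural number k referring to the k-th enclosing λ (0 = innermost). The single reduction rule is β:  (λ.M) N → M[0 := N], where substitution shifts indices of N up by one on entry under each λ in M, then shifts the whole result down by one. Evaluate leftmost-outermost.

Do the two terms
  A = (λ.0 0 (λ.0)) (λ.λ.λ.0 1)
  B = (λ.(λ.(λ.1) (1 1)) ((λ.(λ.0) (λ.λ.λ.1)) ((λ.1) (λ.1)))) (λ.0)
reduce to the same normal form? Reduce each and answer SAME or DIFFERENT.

Term A:
  start: (λ.0 0 (λ.0)) (λ.λ.λ.0 1)
  step 1: (λ.λ.λ.0 1) (λ.λ.λ.0 1) (λ.0)
  step 2: (λ.λ.0 1) (λ.0)
  step 3: λ.0 (λ.0)

Term B:
  start: (λ.(λ.(λ.1) (1 1)) ((λ.(λ.0) (λ.λ.λ.1)) ((λ.1) (λ.1)))) (λ.0)
  step 1: (λ.(λ.1) ((λ.0) (λ.0))) ((λ.(λ.0) (λ.λ.λ.1)) ((λ.λ.0) (λ.λ.0)))
  step 2: (λ.(λ.(λ.0) (λ.λ.λ.1)) ((λ.λ.0) (λ.λ.0))) ((λ.0) (λ.0))
  step 3: (λ.(λ.0) (λ.λ.λ.1)) ((λ.λ.0) (λ.λ.0))
  step 4: (λ.0) (λ.λ.λ.1)
  step 5: λ.λ.λ.1

Answer: DIFFERENT — A ⇓ λ.0 (λ.0), B ⇓ λ.λ.λ.1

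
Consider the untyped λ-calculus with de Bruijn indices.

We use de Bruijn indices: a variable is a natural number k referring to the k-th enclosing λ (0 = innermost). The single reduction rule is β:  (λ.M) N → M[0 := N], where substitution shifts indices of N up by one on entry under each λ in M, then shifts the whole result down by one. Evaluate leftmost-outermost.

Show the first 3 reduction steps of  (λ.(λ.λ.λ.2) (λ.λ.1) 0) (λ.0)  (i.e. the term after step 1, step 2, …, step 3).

  start: (λ.(λ.λ.λ.2) (λ.λ.1) 0) (λ.0)
  [1] (λ.λ.λ.2) (λ.λ.1) (λ.0)
  [2] (λ.λ.λ.λ.1) (λ.0)
  [3] λ.λ.λ.1

Answer: after 3 steps: λ.λ.λ.1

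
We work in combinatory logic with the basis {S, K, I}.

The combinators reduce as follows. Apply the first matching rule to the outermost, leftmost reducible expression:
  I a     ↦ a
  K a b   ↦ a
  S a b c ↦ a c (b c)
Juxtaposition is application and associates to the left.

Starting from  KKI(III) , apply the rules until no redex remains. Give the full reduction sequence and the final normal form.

  start: KKI(III)
  [1] K(III)
  [2] K(II)
  [3] KI

Answer: normal form = KI  (in 3 steps)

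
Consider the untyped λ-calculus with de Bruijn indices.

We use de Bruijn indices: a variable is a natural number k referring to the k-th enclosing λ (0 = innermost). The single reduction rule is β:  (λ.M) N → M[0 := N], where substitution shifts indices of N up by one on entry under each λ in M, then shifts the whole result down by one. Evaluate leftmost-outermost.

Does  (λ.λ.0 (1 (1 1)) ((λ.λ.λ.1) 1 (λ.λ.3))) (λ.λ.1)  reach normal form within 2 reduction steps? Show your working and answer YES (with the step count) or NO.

Answer: NO — after 2 steps the term is λ.0 (λ.(λ.λ.1) (λ.λ.1)) ((λ.λ.λ.1) (λ.λ.1) (λ.λ.λ.λ.1)), not yet normal

Derivation:
  start: (λ.λ.0 (1 (1 1)) ((λ.λ.λ.1) 1 (λ.λ.3))) (λ.λ.1)
  [1] λ.0 ((λ.λ.1) ((λ.λ.1) (λ.λ.1))) ((λ.λ.λ.1) (λ.λ.1) (λ.λ.λ.λ.1))
  [2] λ.0 (λ.(λ.λ.1) (λ.λ.1)) ((λ.λ.λ.1) (λ.λ.1) (λ.λ.λ.λ.1))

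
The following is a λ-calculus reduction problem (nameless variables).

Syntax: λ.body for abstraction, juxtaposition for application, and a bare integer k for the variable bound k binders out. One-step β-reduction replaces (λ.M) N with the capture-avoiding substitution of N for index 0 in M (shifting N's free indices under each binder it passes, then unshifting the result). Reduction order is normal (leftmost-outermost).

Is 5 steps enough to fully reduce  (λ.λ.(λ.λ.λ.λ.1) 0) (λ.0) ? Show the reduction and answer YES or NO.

Answer: YES — reaches normal form λ.λ.λ.λ.1 in 2 ≤ 5 steps

Reduction:
  start: (λ.λ.(λ.λ.λ.λ.1) 0) (λ.0)
  →1  λ.(λ.λ.λ.λ.1) 0
  →2  λ.λ.λ.λ.1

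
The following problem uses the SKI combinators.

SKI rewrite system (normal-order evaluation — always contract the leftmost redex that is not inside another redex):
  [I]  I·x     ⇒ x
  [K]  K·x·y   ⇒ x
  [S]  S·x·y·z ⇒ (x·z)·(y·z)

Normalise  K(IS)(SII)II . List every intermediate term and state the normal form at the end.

  start: K(IS)(SII)II
  step 1: ISII
  step 2: SII

Answer: normal form = SII  (in 2 steps)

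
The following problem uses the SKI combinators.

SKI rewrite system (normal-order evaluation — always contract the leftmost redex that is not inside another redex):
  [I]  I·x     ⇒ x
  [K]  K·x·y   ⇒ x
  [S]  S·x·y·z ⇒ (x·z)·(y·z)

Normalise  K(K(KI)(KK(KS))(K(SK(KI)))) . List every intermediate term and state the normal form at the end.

Answer: normal form = KI  (in 2 steps)

Derivation:
  start: K(K(KI)(KK(KS))(K(SK(KI))))
  [1] K(KI(K(SK(KI))))
  [2] KI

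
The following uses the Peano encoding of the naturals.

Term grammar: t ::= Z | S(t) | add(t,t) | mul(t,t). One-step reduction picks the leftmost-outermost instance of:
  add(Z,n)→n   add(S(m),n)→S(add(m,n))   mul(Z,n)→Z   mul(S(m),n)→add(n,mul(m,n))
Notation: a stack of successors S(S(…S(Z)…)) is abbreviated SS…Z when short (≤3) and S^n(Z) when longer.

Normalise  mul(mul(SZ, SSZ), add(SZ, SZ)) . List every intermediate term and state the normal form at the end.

Answer: normal form = S^4(Z)  (in 18 steps)

Derivation:
  start: mul(mul(SZ, SSZ), add(SZ, SZ))
  →1  mul(add(SSZ, mul(Z, SSZ)), add(SZ, SZ))
  →2  mul(S(add(SZ, mul(Z, SSZ))), add(SZ, SZ))
  →3  add(add(SZ, SZ), mul(add(SZ, mul(Z, SSZ)), add(SZ, SZ)))
  →4  add(S(add(Z, SZ)), mul(add(SZ, mul(Z, SSZ)), add(SZ, SZ)))
  →5  S(add(add(Z, SZ), mul(add(SZ, mul(Z, SSZ)), add(SZ, SZ))))
  →6  S(add(SZ, mul(add(SZ, mul(Z, SSZ)), add(SZ, SZ))))
  →7  S(S(add(Z, mul(add(SZ, mul(Z, SSZ)), add(SZ, SZ)))))
  →8  S(S(mul(add(SZ, mul(Z, SSZ)), add(SZ, SZ))))
  →9  S(S(mul(S(add(Z, mul(Z, SSZ))), add(SZ, SZ))))
  →10  S(S(add(add(SZ, SZ), mul(add(Z, mul(Z, SSZ)), add(SZ, SZ)))))
  →11  S(S(add(S(add(Z, SZ)), mul(add(Z, mul(Z, SSZ)), add(SZ, SZ)))))
  →12  S(S(S(add(add(Z, SZ), mul(add(Z, mul(Z, SSZ)), add(SZ, SZ))))))
  →13  S(S(S(add(SZ, mul(add(Z, mul(Z, SSZ)), add(SZ, SZ))))))
  →14  S(S(S(S(add(Z, mul(add(Z, mul(Z, SSZ)), add(SZ, SZ)))))))
  →15  S(S(S(S(mul(add(Z, mul(Z, SSZ)), add(SZ, SZ))))))
  →16  S(S(S(S(mul(mul(Z, SSZ), add(SZ, SZ))))))
  →17  S(S(S(S(mul(Z, add(SZ, SZ))))))
  →18  S^4(Z)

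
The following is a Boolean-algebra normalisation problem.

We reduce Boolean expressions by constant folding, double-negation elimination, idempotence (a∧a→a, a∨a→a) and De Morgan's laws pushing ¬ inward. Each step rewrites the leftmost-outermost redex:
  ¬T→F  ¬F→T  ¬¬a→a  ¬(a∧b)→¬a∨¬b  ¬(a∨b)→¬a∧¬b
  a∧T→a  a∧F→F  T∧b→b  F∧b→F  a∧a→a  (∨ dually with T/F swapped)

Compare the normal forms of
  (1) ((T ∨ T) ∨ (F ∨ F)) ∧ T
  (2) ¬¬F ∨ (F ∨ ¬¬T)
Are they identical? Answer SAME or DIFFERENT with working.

Term A:
  start: ((T ∨ T) ∨ (F ∨ F)) ∧ T
  step 1: (T ∨ T) ∨ (F ∨ F)
  step 2: T ∨ (F ∨ F)
  step 3: T

Term B:
  start: ¬¬F ∨ (F ∨ ¬¬T)
  step 1: F ∨ (F ∨ ¬¬T)
  step 2: F ∨ ¬¬T
  step 3: ¬¬T
  step 4: T

Answer: SAME — A ⇓ T, B ⇓ T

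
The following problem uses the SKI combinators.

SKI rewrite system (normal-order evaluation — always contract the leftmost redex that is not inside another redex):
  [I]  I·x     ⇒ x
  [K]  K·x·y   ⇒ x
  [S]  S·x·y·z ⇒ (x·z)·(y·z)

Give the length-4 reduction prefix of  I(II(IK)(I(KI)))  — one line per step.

Answer: after 4 steps: K(I(KI))

Reduction:
  start: I(II(IK)(I(KI)))
  step 1: II(IK)(I(KI))
  step 2: I(IK)(I(KI))
  step 3: IK(I(KI))
  step 4: K(I(KI))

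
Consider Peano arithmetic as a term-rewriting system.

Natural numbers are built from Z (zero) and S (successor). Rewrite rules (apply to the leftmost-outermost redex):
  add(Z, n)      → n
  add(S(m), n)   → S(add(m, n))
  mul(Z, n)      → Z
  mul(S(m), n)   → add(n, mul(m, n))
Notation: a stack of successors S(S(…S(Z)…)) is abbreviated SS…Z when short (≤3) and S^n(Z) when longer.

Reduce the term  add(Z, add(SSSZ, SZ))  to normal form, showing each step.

Answer: normal form = S^4(Z)  (in 5 steps)

Derivation:
  start: add(Z, add(SSSZ, SZ))
  step 1: add(SSSZ, SZ)
  step 2: S(add(SSZ, SZ))
  step 3: S(S(add(SZ, SZ)))
  step 4: S(S(S(add(Z, SZ))))
  step 5: S^4(Z)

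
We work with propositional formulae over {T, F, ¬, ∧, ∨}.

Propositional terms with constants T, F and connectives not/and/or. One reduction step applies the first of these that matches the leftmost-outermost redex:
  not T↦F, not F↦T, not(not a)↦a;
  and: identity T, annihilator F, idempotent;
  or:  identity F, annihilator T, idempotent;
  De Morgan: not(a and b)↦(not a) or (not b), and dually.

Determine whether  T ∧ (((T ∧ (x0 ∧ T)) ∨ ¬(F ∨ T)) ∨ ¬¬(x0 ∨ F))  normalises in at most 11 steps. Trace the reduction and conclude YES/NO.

Answer: YES — reaches normal form x0 in 11 ≤ 11 steps

Working:
  start: T ∧ (((T ∧ (x0 ∧ T)) ∨ ¬(F ∨ T)) ∨ ¬¬(x0 ∨ F))
  step 1: ((T ∧ (x0 ∧ T)) ∨ ¬(F ∨ T)) ∨ ¬¬(x0 ∨ F)
  step 2: ((x0 ∧ T) ∨ ¬(F ∨ T)) ∨ ¬¬(x0 ∨ F)
  step 3: (x0 ∨ ¬(F ∨ T)) ∨ ¬¬(x0 ∨ F)
  step 4: (x0 ∨ (¬F ∧ ¬T)) ∨ ¬¬(x0 ∨ F)
  step 5: (x0 ∨ (T ∧ ¬T)) ∨ ¬¬(x0 ∨ F)
  step 6: (x0 ∨ ¬T) ∨ ¬¬(x0 ∨ F)
  step 7: (x0 ∨ F) ∨ ¬¬(x0 ∨ F)
  step 8: x0 ∨ ¬¬(x0 ∨ F)
  step 9: x0 ∨ (x0 ∨ F)
  step 10: x0 ∨ x0
  step 11: x0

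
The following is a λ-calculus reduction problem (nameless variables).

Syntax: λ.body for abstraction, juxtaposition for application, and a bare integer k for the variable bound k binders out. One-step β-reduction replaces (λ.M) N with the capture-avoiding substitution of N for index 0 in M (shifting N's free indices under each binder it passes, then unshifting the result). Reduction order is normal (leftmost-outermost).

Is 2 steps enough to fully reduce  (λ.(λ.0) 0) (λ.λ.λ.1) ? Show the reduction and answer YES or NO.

Answer: YES — reaches normal form λ.λ.λ.1 in 2 ≤ 2 steps

Reduction:
  start: (λ.(λ.0) 0) (λ.λ.λ.1)
  [1] (λ.0) (λ.λ.λ.1)
  [2] λ.λ.λ.1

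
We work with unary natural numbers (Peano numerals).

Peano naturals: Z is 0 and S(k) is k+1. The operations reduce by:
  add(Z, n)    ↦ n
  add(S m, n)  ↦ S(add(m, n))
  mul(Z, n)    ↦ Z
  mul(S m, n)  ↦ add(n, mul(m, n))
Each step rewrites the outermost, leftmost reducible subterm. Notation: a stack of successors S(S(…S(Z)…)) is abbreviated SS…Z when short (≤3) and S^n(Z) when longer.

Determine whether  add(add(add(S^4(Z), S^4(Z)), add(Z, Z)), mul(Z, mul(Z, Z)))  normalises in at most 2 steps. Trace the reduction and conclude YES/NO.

Answer: NO — after 2 steps the term is add(S(add(add(SSSZ, S^4(Z)), add(Z, Z))), mul(Z, mul(Z, Z))), not yet normal

Derivation:
  start: add(add(add(S^4(Z), S^4(Z)), add(Z, Z)), mul(Z, mul(Z, Z)))
  →1  add(add(S(add(SSSZ, S^4(Z))), add(Z, Z)), mul(Z, mul(Z, Z)))
  →2  add(S(add(add(SSSZ, S^4(Z)), add(Z, Z))), mul(Z, mul(Z, Z)))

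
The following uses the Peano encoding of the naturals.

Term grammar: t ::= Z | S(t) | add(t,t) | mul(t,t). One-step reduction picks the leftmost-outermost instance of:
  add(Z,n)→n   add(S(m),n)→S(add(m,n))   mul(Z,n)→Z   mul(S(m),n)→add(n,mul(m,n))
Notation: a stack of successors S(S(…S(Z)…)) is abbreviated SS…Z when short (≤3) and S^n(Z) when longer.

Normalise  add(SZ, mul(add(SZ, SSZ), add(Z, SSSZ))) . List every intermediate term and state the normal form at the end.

Answer: normal form = S^10(Z)  (in 23 steps)

Reduction:
  start: add(SZ, mul(add(SZ, SSZ), add(Z, SSSZ)))
  step 1: S(add(Z, mul(add(SZ, SSZ), add(Z, SSSZ))))
  step 2: S(mul(add(SZ, SSZ), add(Z, SSSZ)))
  step 3: S(mul(S(add(Z, SSZ)), add(Z, SSSZ)))
  step 4: S(add(add(Z, SSSZ), mul(add(Z, SSZ), add(Z, SSSZ))))
  step 5: S(add(SSSZ, mul(add(Z, SSZ), add(Z, SSSZ))))
  step 6: S(S(add(SSZ, mul(add(Z, SSZ), add(Z, SSSZ)))))
  step 7: S(S(S(add(SZ, mul(add(Z, SSZ), add(Z, SSSZ))))))
  step 8: S(S(S(S(add(Z, mul(add(Z, SSZ), add(Z, SSSZ)))))))
  step 9: S(S(S(S(mul(add(Z, SSZ), add(Z, SSSZ))))))
  step 10: S(S(S(S(mul(SSZ, add(Z, SSSZ))))))
  step 11: S(S(S(S(add(add(Z, SSSZ), mul(SZ, add(Z, SSSZ)))))))
  step 12: S(S(S(S(add(SSSZ, mul(SZ, add(Z, SSSZ)))))))
  step 13: S(S(S(S(S(add(SSZ, mul(SZ, add(Z, SSSZ))))))))
  step 14: S(S(S(S(S(S(add(SZ, mul(SZ, add(Z, SSSZ)))))))))
  step 15: S(S(S(S(S(S(S(add(Z, mul(SZ, add(Z, SSSZ))))))))))
  step 16: S(S(S(S(S(S(S(mul(SZ, add(Z, SSSZ)))))))))
  step 17: S(S(S(S(S(S(S(add(add(Z, SSSZ), mul(Z, add(Z, SSSZ))))))))))
  step 18: S(S(S(S(S(S(S(add(SSSZ, mul(Z, add(Z, SSSZ))))))))))
  step 19: S(S(S(S(S(S(S(S(add(SSZ, mul(Z, add(Z, SSSZ)))))))))))
  step 20: S(S(S(S(S(S(S(S(S(add(SZ, mul(Z, add(Z, SSSZ))))))))))))
  step 21: S(S(S(S(S(S(S(S(S(S(add(Z, mul(Z, add(Z, SSSZ)))))))))))))
  step 22: S(S(S(S(S(S(S(S(S(S(mul(Z, add(Z, SSSZ))))))))))))
  step 23: S^10(Z)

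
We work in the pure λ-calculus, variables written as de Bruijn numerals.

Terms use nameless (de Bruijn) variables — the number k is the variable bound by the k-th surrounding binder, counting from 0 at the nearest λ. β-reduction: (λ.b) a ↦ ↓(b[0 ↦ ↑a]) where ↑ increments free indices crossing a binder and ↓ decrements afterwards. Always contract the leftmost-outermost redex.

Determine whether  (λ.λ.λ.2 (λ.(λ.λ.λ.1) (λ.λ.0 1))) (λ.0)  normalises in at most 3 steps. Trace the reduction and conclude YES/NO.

Answer: YES — reaches normal form λ.λ.λ.λ.λ.1 in 3 ≤ 3 steps

Working:
  start: (λ.λ.λ.2 (λ.(λ.λ.λ.1) (λ.λ.0 1))) (λ.0)
  [1] λ.λ.(λ.0) (λ.(λ.λ.λ.1) (λ.λ.0 1))
  [2] λ.λ.λ.(λ.λ.λ.1) (λ.λ.0 1)
  [3] λ.λ.λ.λ.λ.1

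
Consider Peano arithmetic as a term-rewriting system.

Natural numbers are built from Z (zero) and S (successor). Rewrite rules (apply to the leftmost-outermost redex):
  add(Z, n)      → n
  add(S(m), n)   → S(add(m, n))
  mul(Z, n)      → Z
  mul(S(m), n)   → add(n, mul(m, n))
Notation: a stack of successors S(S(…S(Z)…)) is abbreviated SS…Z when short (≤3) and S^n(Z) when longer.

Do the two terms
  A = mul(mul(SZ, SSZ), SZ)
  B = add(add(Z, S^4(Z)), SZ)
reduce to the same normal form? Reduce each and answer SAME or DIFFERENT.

Term A:
  start: mul(mul(SZ, SSZ), SZ)
  step 1: mul(add(SSZ, mul(Z, SSZ)), SZ)
  step 2: mul(S(add(SZ, mul(Z, SSZ))), SZ)
  step 3: add(SZ, mul(add(SZ, mul(Z, SSZ)), SZ))
  step 4: S(add(Z, mul(add(SZ, mul(Z, SSZ)), SZ)))
  step 5: S(mul(add(SZ, mul(Z, SSZ)), SZ))
  step 6: S(mul(S(add(Z, mul(Z, SSZ))), SZ))
  step 7: S(add(SZ, mul(add(Z, mul(Z, SSZ)), SZ)))
  step 8: S(S(add(Z, mul(add(Z, mul(Z, SSZ)), SZ))))
  step 9: S(S(mul(add(Z, mul(Z, SSZ)), SZ)))
  step 10: S(S(mul(mul(Z, SSZ), SZ)))
  step 11: S(S(mul(Z, SZ)))
  step 12: SSZ

Term B:
  start: add(add(Z, S^4(Z)), SZ)
  step 1: add(S^4(Z), SZ)
  step 2: S(add(SSSZ, SZ))
  step 3: S(S(add(SSZ, SZ)))
  step 4: S(S(S(add(SZ, SZ))))
  step 5: S(S(S(S(add(Z, SZ)))))
  step 6: S^5(Z)

Answer: DIFFERENT — A ⇓ SSZ, B ⇓ S^5(Z)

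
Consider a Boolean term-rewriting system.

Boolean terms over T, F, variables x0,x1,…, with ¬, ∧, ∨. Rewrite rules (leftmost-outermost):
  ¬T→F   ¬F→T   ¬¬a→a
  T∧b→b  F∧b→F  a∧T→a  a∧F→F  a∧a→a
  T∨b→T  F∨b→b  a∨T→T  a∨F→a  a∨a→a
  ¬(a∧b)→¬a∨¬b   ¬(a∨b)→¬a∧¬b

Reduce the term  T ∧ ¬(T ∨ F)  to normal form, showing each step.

  start: T ∧ ¬(T ∨ F)
  step 1: ¬(T ∨ F)
  step 2: ¬T ∧ ¬F
  step 3: F ∧ ¬F
  step 4: F

Answer: normal form = F  (in 4 steps)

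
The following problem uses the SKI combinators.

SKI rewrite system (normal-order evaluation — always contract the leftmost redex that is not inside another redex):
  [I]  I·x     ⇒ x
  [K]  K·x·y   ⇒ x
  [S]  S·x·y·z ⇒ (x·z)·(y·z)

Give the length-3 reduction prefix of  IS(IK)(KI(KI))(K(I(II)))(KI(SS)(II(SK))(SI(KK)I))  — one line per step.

Answer: after 3 steps: K(K(I(II)))(KI(KI)(K(I(II))))(KI(SS)(II(SK))(SI(KK)I))

Working:
  start: IS(IK)(KI(KI))(K(I(II)))(KI(SS)(II(SK))(SI(KK)I))
  step 1: S(IK)(KI(KI))(K(I(II)))(KI(SS)(II(SK))(SI(KK)I))
  step 2: IK(K(I(II)))(KI(KI)(K(I(II))))(KI(SS)(II(SK))(SI(KK)I))
  step 3: K(K(I(II)))(KI(KI)(K(I(II))))(KI(SS)(II(SK))(SI(KK)I))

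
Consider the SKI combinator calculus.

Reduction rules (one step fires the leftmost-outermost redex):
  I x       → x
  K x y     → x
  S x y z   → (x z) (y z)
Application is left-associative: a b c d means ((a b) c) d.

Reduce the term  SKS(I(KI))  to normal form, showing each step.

  start: SKS(I(KI))
  →1  K(I(KI))(S(I(KI)))
  →2  I(KI)
  →3  KI

Answer: normal form = KI  (in 3 steps)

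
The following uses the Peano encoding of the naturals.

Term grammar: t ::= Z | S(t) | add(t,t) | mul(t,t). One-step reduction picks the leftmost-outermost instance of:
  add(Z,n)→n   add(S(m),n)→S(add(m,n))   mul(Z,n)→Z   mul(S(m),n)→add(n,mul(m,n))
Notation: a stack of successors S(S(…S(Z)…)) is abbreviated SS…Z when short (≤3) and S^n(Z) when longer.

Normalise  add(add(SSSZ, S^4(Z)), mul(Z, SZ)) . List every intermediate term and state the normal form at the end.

Answer: normal form = S^7(Z)  (in 13 steps)

Reduction:
  start: add(add(SSSZ, S^4(Z)), mul(Z, SZ))
  step 1: add(S(add(SSZ, S^4(Z))), mul(Z, SZ))
  step 2: S(add(add(SSZ, S^4(Z)), mul(Z, SZ)))
  step 3: S(add(S(add(SZ, S^4(Z))), mul(Z, SZ)))
  step 4: S(S(add(add(SZ, S^4(Z)), mul(Z, SZ))))
  step 5: S(S(add(S(add(Z, S^4(Z))), mul(Z, SZ))))
  step 6: S(S(S(add(add(Z, S^4(Z)), mul(Z, SZ)))))
  step 7: S(S(S(add(S^4(Z), mul(Z, SZ)))))
  step 8: S(S(S(S(add(SSSZ, mul(Z, SZ))))))
  step 9: S(S(S(S(S(add(SSZ, mul(Z, SZ)))))))
  step 10: S(S(S(S(S(S(add(SZ, mul(Z, SZ))))))))
  step 11: S(S(S(S(S(S(S(add(Z, mul(Z, SZ)))))))))
  step 12: S(S(S(S(S(S(S(mul(Z, SZ))))))))
  step 13: S^7(Z)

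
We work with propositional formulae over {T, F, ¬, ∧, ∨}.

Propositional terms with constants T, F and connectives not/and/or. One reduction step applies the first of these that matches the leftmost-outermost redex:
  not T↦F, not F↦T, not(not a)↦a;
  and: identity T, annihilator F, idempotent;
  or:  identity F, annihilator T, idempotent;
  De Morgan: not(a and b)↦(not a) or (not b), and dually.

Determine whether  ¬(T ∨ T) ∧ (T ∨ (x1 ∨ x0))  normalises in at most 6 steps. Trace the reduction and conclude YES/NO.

  start: ¬(T ∨ T) ∧ (T ∨ (x1 ∨ x0))
  step 1: (¬T ∧ ¬T) ∧ (T ∨ (x1 ∨ x0))
  step 2: ¬T ∧ (T ∨ (x1 ∨ x0))
  step 3: F ∧ (T ∨ (x1 ∨ x0))
  step 4: F

Answer: YES — reaches normal form F in 4 ≤ 6 steps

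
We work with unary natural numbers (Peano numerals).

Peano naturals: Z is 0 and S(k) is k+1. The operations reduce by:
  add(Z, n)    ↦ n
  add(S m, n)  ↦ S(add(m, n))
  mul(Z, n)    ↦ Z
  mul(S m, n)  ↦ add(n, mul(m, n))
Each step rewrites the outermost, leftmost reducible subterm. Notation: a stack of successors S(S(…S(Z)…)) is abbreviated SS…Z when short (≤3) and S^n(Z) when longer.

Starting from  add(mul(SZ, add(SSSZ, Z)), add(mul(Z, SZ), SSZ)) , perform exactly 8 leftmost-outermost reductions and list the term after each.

  start: add(mul(SZ, add(SSSZ, Z)), add(mul(Z, SZ), SSZ))
  step 1: add(add(add(SSSZ, Z), mul(Z, add(SSSZ, Z))), add(mul(Z, SZ), SSZ))
  step 2: add(add(S(add(SSZ, Z)), mul(Z, add(SSSZ, Z))), add(mul(Z, SZ), SSZ))
  step 3: add(S(add(add(SSZ, Z), mul(Z, add(SSSZ, Z)))), add(mul(Z, SZ), SSZ))
  step 4: S(add(add(add(SSZ, Z), mul(Z, add(SSSZ, Z))), add(mul(Z, SZ), SSZ)))
  step 5: S(add(add(S(add(SZ, Z)), mul(Z, add(SSSZ, Z))), add(mul(Z, SZ), SSZ)))
  step 6: S(add(S(add(add(SZ, Z), mul(Z, add(SSSZ, Z)))), add(mul(Z, SZ), SSZ)))
  step 7: S(S(add(add(add(SZ, Z), mul(Z, add(SSSZ, Z))), add(mul(Z, SZ), SSZ))))
  step 8: S(S(add(add(S(add(Z, Z)), mul(Z, add(SSSZ, Z))), add(mul(Z, SZ), SSZ))))

Answer: after 8 steps: S(S(add(add(S(add(Z, Z)), mul(Z, add(SSSZ, Z))), add(mul(Z, SZ), SSZ))))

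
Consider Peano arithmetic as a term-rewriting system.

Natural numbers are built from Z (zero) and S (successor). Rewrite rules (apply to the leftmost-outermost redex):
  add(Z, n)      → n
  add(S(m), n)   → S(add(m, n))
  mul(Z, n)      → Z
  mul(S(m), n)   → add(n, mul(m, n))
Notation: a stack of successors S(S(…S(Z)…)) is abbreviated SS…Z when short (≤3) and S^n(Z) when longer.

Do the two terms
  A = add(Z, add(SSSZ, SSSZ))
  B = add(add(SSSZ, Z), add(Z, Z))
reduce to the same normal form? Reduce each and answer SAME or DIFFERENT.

Answer: DIFFERENT — A ⇓ S^6(Z), B ⇓ SSSZ

Reduction:
Term A:
  start: add(Z, add(SSSZ, SSSZ))
  →1  add(SSSZ, SSSZ)
  →2  S(add(SSZ, SSSZ))
  →3  S(S(add(SZ, SSSZ)))
  →4  S(S(S(add(Z, SSSZ))))
  →5  S^6(Z)

Term B:
  start: add(add(SSSZ, Z), add(Z, Z))
  →1  add(S(add(SSZ, Z)), add(Z, Z))
  →2  S(add(add(SSZ, Z), add(Z, Z)))
  →3  S(add(S(add(SZ, Z)), add(Z, Z)))
  →4  S(S(add(add(SZ, Z), add(Z, Z))))
  →5  S(S(add(S(add(Z, Z)), add(Z, Z))))
  →6  S(S(S(add(add(Z, Z), add(Z, Z)))))
  →7  S(S(S(add(Z, add(Z, Z)))))
  →8  S(S(S(add(Z, Z))))
  →9  SSSZ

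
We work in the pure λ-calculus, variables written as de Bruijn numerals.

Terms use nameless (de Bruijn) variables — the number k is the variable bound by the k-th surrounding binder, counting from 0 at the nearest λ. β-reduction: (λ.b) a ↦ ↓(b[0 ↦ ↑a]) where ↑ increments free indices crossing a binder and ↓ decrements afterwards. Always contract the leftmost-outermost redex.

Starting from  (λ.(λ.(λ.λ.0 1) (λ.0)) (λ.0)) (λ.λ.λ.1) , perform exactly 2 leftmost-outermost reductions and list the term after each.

  start: (λ.(λ.(λ.λ.0 1) (λ.0)) (λ.0)) (λ.λ.λ.1)
  step 1: (λ.(λ.λ.0 1) (λ.0)) (λ.0)
  step 2: (λ.λ.0 1) (λ.0)

Answer: after 2 steps: (λ.λ.0 1) (λ.0)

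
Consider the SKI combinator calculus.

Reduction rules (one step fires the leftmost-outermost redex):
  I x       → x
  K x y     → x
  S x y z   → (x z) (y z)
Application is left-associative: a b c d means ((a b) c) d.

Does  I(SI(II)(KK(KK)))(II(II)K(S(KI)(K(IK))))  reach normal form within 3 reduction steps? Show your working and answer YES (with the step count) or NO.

Answer: NO — after 3 steps the term is KK(KK)(II(KK(KK)))(II(II)K(S(KI)(K(IK)))), not yet normal

Reduction:
  start: I(SI(II)(KK(KK)))(II(II)K(S(KI)(K(IK))))
  [1] SI(II)(KK(KK))(II(II)K(S(KI)(K(IK))))
  [2] I(KK(KK))(II(KK(KK)))(II(II)K(S(KI)(K(IK))))
  [3] KK(KK)(II(KK(KK)))(II(II)K(S(KI)(K(IK))))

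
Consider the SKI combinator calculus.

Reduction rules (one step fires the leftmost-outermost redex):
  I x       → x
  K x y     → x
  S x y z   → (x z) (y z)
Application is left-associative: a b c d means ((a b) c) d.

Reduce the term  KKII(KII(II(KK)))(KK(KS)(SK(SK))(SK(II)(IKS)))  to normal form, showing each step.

  start: KKII(KII(II(KK)))(KK(KS)(SK(SK))(SK(II)(IKS)))
  step 1: KI(KII(II(KK)))(KK(KS)(SK(SK))(SK(II)(IKS)))
  step 2: I(KK(KS)(SK(SK))(SK(II)(IKS)))
  step 3: KK(KS)(SK(SK))(SK(II)(IKS))
  step 4: K(SK(SK))(SK(II)(IKS))
  step 5: SK(SK)

Answer: normal form = SK(SK)  (in 5 steps)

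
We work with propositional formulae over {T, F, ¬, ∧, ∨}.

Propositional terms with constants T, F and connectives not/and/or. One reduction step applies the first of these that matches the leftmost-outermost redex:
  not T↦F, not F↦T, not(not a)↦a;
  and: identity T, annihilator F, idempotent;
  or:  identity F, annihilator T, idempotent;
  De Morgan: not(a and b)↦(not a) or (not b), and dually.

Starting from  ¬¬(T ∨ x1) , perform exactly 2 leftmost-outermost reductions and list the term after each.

Answer: after 2 steps: T

Derivation:
  start: ¬¬(T ∨ x1)
  →1  T ∨ x1
  →2  T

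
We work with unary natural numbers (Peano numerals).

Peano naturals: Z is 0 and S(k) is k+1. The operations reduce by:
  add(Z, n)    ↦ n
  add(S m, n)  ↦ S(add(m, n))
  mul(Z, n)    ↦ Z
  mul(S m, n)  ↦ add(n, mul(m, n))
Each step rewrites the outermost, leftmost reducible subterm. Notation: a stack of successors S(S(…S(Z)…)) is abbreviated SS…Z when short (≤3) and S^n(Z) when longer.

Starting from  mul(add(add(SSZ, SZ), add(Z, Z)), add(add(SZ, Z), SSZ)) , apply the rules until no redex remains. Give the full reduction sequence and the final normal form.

  start: mul(add(add(SSZ, SZ), add(Z, Z)), add(add(SZ, Z), SSZ))
  step 1: mul(add(S(add(SZ, SZ)), add(Z, Z)), add(add(SZ, Z), SSZ))
  step 2: mul(S(add(add(SZ, SZ), add(Z, Z))), add(add(SZ, Z), SSZ))
  step 3: add(add(add(SZ, Z), SSZ), mul(add(add(SZ, SZ), add(Z, Z)), add(add(SZ, Z), SSZ)))
  step 4: add(add(S(add(Z, Z)), SSZ), mul(add(add(SZ, SZ), add(Z, Z)), add(add(SZ, Z), SSZ)))
  step 5: add(S(add(add(Z, Z), SSZ)), mul(add(add(SZ, SZ), add(Z, Z)), add(add(SZ, Z), SSZ)))
  step 6: S(add(add(add(Z, Z), SSZ), mul(add(add(SZ, SZ), add(Z, Z)), add(add(SZ, Z), SSZ))))
  step 7: S(add(add(Z, SSZ), mul(add(add(SZ, SZ), add(Z, Z)), add(add(SZ, Z), SSZ))))
  step 8: S(add(SSZ, mul(add(add(SZ, SZ), add(Z, Z)), add(add(SZ, Z), SSZ))))
  step 9: S(S(add(SZ, mul(add(add(SZ, SZ), add(Z, Z)), add(add(SZ, Z), SSZ)))))
  step 10: S(S(S(add(Z, mul(add(add(SZ, SZ), add(Z, Z)), add(add(SZ, Z), SSZ))))))
  step 11: S(S(S(mul(add(add(SZ, SZ), add(Z, Z)), add(add(SZ, Z), SSZ)))))
  step 12: S(S(S(mul(add(S(add(Z, SZ)), add(Z, Z)), add(add(SZ, Z), SSZ)))))
  step 13: S(S(S(mul(S(add(add(Z, SZ), add(Z, Z))), add(add(SZ, Z), SSZ)))))
  step 14: S(S(S(add(add(add(SZ, Z), SSZ), mul(add(add(Z, SZ), add(Z, Z)), add(add(SZ, Z), SSZ))))))
  step 15: S(S(S(add(add(S(add(Z, Z)), SSZ), mul(add(add(Z, SZ), add(Z, Z)), add(add(SZ, Z), SSZ))))))
  step 16: S(S(S(add(S(add(add(Z, Z), SSZ)), mul(add(add(Z, SZ), add(Z, Z)), add(add(SZ, Z), SSZ))))))
  step 17: S(S(S(S(add(add(add(Z, Z), SSZ), mul(add(add(Z, SZ), add(Z, Z)), add(add(SZ, Z), SSZ)))))))
  step 18: S(S(S(S(add(add(Z, SSZ), mul(add(add(Z, SZ), add(Z, Z)), add(add(SZ, Z), SSZ)))))))
  step 19: S(S(S(S(add(SSZ, mul(add(add(Z, SZ), add(Z, Z)), add(add(SZ, Z), SSZ)))))))
  step 20: S(S(S(S(S(add(SZ, mul(add(add(Z, SZ), add(Z, Z)), add(add(SZ, Z), SSZ))))))))
  step 21: S(S(S(S(S(S(add(Z, mul(add(add(Z, SZ), add(Z, Z)), add(add(SZ, Z), SSZ)))))))))
  step 22: S(S(S(S(S(S(mul(add(add(Z, SZ), add(Z, Z)), add(add(SZ, Z), SSZ))))))))
  step 23: S(S(S(S(S(S(mul(add(SZ, add(Z, Z)), add(add(SZ, Z), SSZ))))))))
  step 24: S(S(S(S(S(S(mul(S(add(Z, add(Z, Z))), add(add(SZ, Z), SSZ))))))))
  step 25: S(S(S(S(S(S(add(add(add(SZ, Z), SSZ), mul(add(Z, add(Z, Z)), add(add(SZ, Z), SSZ)))))))))
  step 26: S(S(S(S(S(S(add(add(S(add(Z, Z)), SSZ), mul(add(Z, add(Z, Z)), add(add(SZ, Z), SSZ)))))))))
  step 27: S(S(S(S(S(S(add(S(add(add(Z, Z), SSZ)), mul(add(Z, add(Z, Z)), add(add(SZ, Z), SSZ)))))))))
  step 28: S(S(S(S(S(S(S(add(add(add(Z, Z), SSZ), mul(add(Z, add(Z, Z)), add(add(SZ, Z), SSZ))))))))))
  step 29: S(S(S(S(S(S(S(add(add(Z, SSZ), mul(add(Z, add(Z, Z)), add(add(SZ, Z), SSZ))))))))))
  step 30: S(S(S(S(S(S(S(add(SSZ, mul(add(Z, add(Z, Z)), add(add(SZ, Z), SSZ))))))))))
  step 31: S(S(S(S(S(S(S(S(add(SZ, mul(add(Z, add(Z, Z)), add(add(SZ, Z), SSZ)))))))))))
  step 32: S(S(S(S(S(S(S(S(S(add(Z, mul(add(Z, add(Z, Z)), add(add(SZ, Z), SSZ))))))))))))
  step 33: S(S(S(S(S(S(S(S(S(mul(add(Z, add(Z, Z)), add(add(SZ, Z), SSZ)))))))))))
  step 34: S(S(S(S(S(S(S(S(S(mul(add(Z, Z), add(add(SZ, Z), SSZ)))))))))))
  step 35: S(S(S(S(S(S(S(S(S(mul(Z, add(add(SZ, Z), SSZ)))))))))))
  step 36: S^9(Z)

Answer: normal form = S^9(Z)  (in 36 steps)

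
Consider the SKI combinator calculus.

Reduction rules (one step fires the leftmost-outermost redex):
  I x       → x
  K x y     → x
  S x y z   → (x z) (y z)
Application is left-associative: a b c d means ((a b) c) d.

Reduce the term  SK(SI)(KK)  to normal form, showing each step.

Answer: normal form = KK  (in 2 steps)

Working:
  start: SK(SI)(KK)
  →1  K(KK)(SI(KK))
  →2  KK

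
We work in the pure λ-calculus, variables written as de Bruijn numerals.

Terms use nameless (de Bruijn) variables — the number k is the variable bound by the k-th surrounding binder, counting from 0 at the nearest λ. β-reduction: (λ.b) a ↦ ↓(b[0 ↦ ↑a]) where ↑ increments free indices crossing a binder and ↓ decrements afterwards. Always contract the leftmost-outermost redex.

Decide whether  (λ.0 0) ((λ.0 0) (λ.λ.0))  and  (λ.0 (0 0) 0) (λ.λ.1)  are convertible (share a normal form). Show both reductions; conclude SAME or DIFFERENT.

Answer: DIFFERENT — A ⇓ λ.0, B ⇓ λ.λ.λ.1

Working:
Term A:
  start: (λ.0 0) ((λ.0 0) (λ.λ.0))
  step 1: (λ.0 0) (λ.λ.0) ((λ.0 0) (λ.λ.0))
  step 2: (λ.λ.0) (λ.λ.0) ((λ.0 0) (λ.λ.0))
  step 3: (λ.0) ((λ.0 0) (λ.λ.0))
  step 4: (λ.0 0) (λ.λ.0)
  step 5: (λ.λ.0) (λ.λ.0)
  step 6: λ.0

Term B:
  start: (λ.0 (0 0) 0) (λ.λ.1)
  step 1: (λ.λ.1) ((λ.λ.1) (λ.λ.1)) (λ.λ.1)
  step 2: (λ.(λ.λ.1) (λ.λ.1)) (λ.λ.1)
  step 3: (λ.λ.1) (λ.λ.1)
  step 4: λ.λ.λ.1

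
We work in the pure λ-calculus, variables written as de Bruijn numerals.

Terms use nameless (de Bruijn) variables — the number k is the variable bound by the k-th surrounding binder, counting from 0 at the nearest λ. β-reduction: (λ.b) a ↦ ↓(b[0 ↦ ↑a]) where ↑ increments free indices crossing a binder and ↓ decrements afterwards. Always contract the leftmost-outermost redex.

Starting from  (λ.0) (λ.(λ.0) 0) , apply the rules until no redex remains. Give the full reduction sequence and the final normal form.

Answer: normal form = λ.0  (in 2 steps)

Derivation:
  start: (λ.0) (λ.(λ.0) 0)
  →1  λ.(λ.0) 0
  →2  λ.0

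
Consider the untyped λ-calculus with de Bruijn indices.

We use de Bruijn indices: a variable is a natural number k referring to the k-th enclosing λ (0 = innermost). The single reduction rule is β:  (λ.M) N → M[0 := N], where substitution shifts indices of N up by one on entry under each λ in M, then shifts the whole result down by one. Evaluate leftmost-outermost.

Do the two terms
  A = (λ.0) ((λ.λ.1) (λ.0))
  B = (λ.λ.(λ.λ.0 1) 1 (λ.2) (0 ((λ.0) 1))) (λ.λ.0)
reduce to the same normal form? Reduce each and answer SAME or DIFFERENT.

Answer: SAME — A ⇓ λ.λ.0, B ⇓ λ.λ.0

Derivation:
Term A:
  start: (λ.0) ((λ.λ.1) (λ.0))
  [1] (λ.λ.1) (λ.0)
  [2] λ.λ.0

Term B:
  start: (λ.λ.(λ.λ.0 1) 1 (λ.2) (0 ((λ.0) 1))) (λ.λ.0)
  [1] λ.(λ.λ.0 1) (λ.λ.0) (λ.λ.λ.0) (0 ((λ.0) (λ.λ.0)))
  [2] λ.(λ.0 (λ.λ.0)) (λ.λ.λ.0) (0 ((λ.0) (λ.λ.0)))
  [3] λ.(λ.λ.λ.0) (λ.λ.0) (0 ((λ.0) (λ.λ.0)))
  [4] λ.(λ.λ.0) (0 ((λ.0) (λ.λ.0)))
  [5] λ.λ.0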